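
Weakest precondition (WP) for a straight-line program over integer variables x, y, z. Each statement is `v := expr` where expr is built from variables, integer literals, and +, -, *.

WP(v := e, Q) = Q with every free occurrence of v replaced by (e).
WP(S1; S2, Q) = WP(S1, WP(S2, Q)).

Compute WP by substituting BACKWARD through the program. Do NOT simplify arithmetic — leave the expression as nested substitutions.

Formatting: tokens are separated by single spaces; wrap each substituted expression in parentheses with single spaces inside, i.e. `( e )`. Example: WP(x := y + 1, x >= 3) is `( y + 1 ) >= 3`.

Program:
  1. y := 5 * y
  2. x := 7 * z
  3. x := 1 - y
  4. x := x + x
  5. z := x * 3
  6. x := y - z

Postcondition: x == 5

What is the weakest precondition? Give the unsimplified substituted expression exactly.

Answer: ( ( 5 * y ) - ( ( ( 1 - ( 5 * y ) ) + ( 1 - ( 5 * y ) ) ) * 3 ) ) == 5

Derivation:
post: x == 5
stmt 6: x := y - z  -- replace 1 occurrence(s) of x with (y - z)
  => ( y - z ) == 5
stmt 5: z := x * 3  -- replace 1 occurrence(s) of z with (x * 3)
  => ( y - ( x * 3 ) ) == 5
stmt 4: x := x + x  -- replace 1 occurrence(s) of x with (x + x)
  => ( y - ( ( x + x ) * 3 ) ) == 5
stmt 3: x := 1 - y  -- replace 2 occurrence(s) of x with (1 - y)
  => ( y - ( ( ( 1 - y ) + ( 1 - y ) ) * 3 ) ) == 5
stmt 2: x := 7 * z  -- replace 0 occurrence(s) of x with (7 * z)
  => ( y - ( ( ( 1 - y ) + ( 1 - y ) ) * 3 ) ) == 5
stmt 1: y := 5 * y  -- replace 3 occurrence(s) of y with (5 * y)
  => ( ( 5 * y ) - ( ( ( 1 - ( 5 * y ) ) + ( 1 - ( 5 * y ) ) ) * 3 ) ) == 5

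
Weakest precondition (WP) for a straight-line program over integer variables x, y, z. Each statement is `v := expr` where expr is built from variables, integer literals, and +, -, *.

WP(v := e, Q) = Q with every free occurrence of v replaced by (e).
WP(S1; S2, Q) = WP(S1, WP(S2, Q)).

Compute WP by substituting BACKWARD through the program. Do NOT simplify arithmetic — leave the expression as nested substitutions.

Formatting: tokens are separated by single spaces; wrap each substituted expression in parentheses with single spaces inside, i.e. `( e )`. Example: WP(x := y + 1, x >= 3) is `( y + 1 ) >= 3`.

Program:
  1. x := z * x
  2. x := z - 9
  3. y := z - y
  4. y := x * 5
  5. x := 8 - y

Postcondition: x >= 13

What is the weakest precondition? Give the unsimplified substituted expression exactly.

Answer: ( 8 - ( ( z - 9 ) * 5 ) ) >= 13

Derivation:
post: x >= 13
stmt 5: x := 8 - y  -- replace 1 occurrence(s) of x with (8 - y)
  => ( 8 - y ) >= 13
stmt 4: y := x * 5  -- replace 1 occurrence(s) of y with (x * 5)
  => ( 8 - ( x * 5 ) ) >= 13
stmt 3: y := z - y  -- replace 0 occurrence(s) of y with (z - y)
  => ( 8 - ( x * 5 ) ) >= 13
stmt 2: x := z - 9  -- replace 1 occurrence(s) of x with (z - 9)
  => ( 8 - ( ( z - 9 ) * 5 ) ) >= 13
stmt 1: x := z * x  -- replace 0 occurrence(s) of x with (z * x)
  => ( 8 - ( ( z - 9 ) * 5 ) ) >= 13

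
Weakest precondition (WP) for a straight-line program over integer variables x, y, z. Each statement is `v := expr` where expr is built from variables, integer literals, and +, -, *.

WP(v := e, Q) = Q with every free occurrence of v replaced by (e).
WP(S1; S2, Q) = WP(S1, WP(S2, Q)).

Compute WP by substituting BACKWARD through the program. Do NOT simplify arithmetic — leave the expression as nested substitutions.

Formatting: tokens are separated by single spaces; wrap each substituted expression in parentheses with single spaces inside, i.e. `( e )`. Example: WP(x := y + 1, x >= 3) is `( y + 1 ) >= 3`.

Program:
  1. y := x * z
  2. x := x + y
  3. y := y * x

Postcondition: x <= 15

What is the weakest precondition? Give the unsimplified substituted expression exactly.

post: x <= 15
stmt 3: y := y * x  -- replace 0 occurrence(s) of y with (y * x)
  => x <= 15
stmt 2: x := x + y  -- replace 1 occurrence(s) of x with (x + y)
  => ( x + y ) <= 15
stmt 1: y := x * z  -- replace 1 occurrence(s) of y with (x * z)
  => ( x + ( x * z ) ) <= 15

Answer: ( x + ( x * z ) ) <= 15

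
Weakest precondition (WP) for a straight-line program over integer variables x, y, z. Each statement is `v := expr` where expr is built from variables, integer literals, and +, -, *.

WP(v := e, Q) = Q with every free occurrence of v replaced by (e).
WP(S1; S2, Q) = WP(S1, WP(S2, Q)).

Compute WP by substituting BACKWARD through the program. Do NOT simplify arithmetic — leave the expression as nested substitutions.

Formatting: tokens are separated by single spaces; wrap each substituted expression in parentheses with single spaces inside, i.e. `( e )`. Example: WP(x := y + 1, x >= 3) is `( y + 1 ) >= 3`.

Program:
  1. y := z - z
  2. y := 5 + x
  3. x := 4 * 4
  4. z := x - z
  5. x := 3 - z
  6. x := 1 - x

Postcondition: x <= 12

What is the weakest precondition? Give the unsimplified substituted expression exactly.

post: x <= 12
stmt 6: x := 1 - x  -- replace 1 occurrence(s) of x with (1 - x)
  => ( 1 - x ) <= 12
stmt 5: x := 3 - z  -- replace 1 occurrence(s) of x with (3 - z)
  => ( 1 - ( 3 - z ) ) <= 12
stmt 4: z := x - z  -- replace 1 occurrence(s) of z with (x - z)
  => ( 1 - ( 3 - ( x - z ) ) ) <= 12
stmt 3: x := 4 * 4  -- replace 1 occurrence(s) of x with (4 * 4)
  => ( 1 - ( 3 - ( ( 4 * 4 ) - z ) ) ) <= 12
stmt 2: y := 5 + x  -- replace 0 occurrence(s) of y with (5 + x)
  => ( 1 - ( 3 - ( ( 4 * 4 ) - z ) ) ) <= 12
stmt 1: y := z - z  -- replace 0 occurrence(s) of y with (z - z)
  => ( 1 - ( 3 - ( ( 4 * 4 ) - z ) ) ) <= 12

Answer: ( 1 - ( 3 - ( ( 4 * 4 ) - z ) ) ) <= 12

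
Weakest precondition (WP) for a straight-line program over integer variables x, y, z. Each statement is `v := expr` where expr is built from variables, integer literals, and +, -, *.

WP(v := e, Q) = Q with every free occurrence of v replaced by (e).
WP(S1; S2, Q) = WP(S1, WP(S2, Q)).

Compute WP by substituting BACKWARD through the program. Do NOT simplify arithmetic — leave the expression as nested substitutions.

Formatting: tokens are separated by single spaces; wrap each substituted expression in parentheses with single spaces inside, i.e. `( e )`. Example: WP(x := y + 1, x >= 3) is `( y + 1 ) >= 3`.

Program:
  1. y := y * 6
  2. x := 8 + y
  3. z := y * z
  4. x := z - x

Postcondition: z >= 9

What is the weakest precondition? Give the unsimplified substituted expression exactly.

Answer: ( ( y * 6 ) * z ) >= 9

Derivation:
post: z >= 9
stmt 4: x := z - x  -- replace 0 occurrence(s) of x with (z - x)
  => z >= 9
stmt 3: z := y * z  -- replace 1 occurrence(s) of z with (y * z)
  => ( y * z ) >= 9
stmt 2: x := 8 + y  -- replace 0 occurrence(s) of x with (8 + y)
  => ( y * z ) >= 9
stmt 1: y := y * 6  -- replace 1 occurrence(s) of y with (y * 6)
  => ( ( y * 6 ) * z ) >= 9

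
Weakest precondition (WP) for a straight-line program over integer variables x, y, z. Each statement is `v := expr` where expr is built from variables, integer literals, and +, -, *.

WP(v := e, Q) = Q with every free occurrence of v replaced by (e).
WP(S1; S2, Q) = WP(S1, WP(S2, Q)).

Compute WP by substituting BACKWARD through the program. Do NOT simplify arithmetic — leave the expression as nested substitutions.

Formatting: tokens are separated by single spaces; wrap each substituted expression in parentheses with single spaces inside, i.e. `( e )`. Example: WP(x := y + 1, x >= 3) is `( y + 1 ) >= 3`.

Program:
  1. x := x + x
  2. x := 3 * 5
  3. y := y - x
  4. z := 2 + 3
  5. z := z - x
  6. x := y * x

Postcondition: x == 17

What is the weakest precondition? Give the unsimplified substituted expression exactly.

post: x == 17
stmt 6: x := y * x  -- replace 1 occurrence(s) of x with (y * x)
  => ( y * x ) == 17
stmt 5: z := z - x  -- replace 0 occurrence(s) of z with (z - x)
  => ( y * x ) == 17
stmt 4: z := 2 + 3  -- replace 0 occurrence(s) of z with (2 + 3)
  => ( y * x ) == 17
stmt 3: y := y - x  -- replace 1 occurrence(s) of y with (y - x)
  => ( ( y - x ) * x ) == 17
stmt 2: x := 3 * 5  -- replace 2 occurrence(s) of x with (3 * 5)
  => ( ( y - ( 3 * 5 ) ) * ( 3 * 5 ) ) == 17
stmt 1: x := x + x  -- replace 0 occurrence(s) of x with (x + x)
  => ( ( y - ( 3 * 5 ) ) * ( 3 * 5 ) ) == 17

Answer: ( ( y - ( 3 * 5 ) ) * ( 3 * 5 ) ) == 17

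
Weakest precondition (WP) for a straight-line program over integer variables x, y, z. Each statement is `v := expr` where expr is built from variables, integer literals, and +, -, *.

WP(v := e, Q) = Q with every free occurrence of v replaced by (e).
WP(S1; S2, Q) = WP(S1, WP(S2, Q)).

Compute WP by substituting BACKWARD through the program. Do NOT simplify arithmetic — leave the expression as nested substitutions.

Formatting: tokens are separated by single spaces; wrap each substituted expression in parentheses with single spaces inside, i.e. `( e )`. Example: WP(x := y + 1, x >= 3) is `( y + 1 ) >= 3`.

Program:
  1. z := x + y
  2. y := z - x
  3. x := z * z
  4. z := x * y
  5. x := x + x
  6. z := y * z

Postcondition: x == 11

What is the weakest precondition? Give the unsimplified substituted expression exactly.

post: x == 11
stmt 6: z := y * z  -- replace 0 occurrence(s) of z with (y * z)
  => x == 11
stmt 5: x := x + x  -- replace 1 occurrence(s) of x with (x + x)
  => ( x + x ) == 11
stmt 4: z := x * y  -- replace 0 occurrence(s) of z with (x * y)
  => ( x + x ) == 11
stmt 3: x := z * z  -- replace 2 occurrence(s) of x with (z * z)
  => ( ( z * z ) + ( z * z ) ) == 11
stmt 2: y := z - x  -- replace 0 occurrence(s) of y with (z - x)
  => ( ( z * z ) + ( z * z ) ) == 11
stmt 1: z := x + y  -- replace 4 occurrence(s) of z with (x + y)
  => ( ( ( x + y ) * ( x + y ) ) + ( ( x + y ) * ( x + y ) ) ) == 11

Answer: ( ( ( x + y ) * ( x + y ) ) + ( ( x + y ) * ( x + y ) ) ) == 11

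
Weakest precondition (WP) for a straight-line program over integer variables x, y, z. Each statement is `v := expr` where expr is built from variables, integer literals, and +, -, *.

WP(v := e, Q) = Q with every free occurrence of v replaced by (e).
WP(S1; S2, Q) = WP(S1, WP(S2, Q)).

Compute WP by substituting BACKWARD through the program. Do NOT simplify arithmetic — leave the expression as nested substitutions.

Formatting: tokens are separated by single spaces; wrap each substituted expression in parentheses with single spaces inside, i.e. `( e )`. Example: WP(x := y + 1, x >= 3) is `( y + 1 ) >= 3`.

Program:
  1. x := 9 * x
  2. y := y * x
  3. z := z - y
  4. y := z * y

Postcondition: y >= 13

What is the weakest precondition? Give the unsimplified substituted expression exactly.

post: y >= 13
stmt 4: y := z * y  -- replace 1 occurrence(s) of y with (z * y)
  => ( z * y ) >= 13
stmt 3: z := z - y  -- replace 1 occurrence(s) of z with (z - y)
  => ( ( z - y ) * y ) >= 13
stmt 2: y := y * x  -- replace 2 occurrence(s) of y with (y * x)
  => ( ( z - ( y * x ) ) * ( y * x ) ) >= 13
stmt 1: x := 9 * x  -- replace 2 occurrence(s) of x with (9 * x)
  => ( ( z - ( y * ( 9 * x ) ) ) * ( y * ( 9 * x ) ) ) >= 13

Answer: ( ( z - ( y * ( 9 * x ) ) ) * ( y * ( 9 * x ) ) ) >= 13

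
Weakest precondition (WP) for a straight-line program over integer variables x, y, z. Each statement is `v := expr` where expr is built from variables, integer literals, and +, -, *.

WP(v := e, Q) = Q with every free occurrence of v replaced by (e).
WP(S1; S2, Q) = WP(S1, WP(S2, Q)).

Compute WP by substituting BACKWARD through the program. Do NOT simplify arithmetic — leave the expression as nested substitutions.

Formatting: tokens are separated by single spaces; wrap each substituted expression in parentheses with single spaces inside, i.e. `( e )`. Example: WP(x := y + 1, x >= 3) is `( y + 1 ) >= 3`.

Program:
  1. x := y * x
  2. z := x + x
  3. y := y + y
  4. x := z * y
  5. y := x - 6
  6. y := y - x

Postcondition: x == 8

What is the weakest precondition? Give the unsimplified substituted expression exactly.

Answer: ( ( ( y * x ) + ( y * x ) ) * ( y + y ) ) == 8

Derivation:
post: x == 8
stmt 6: y := y - x  -- replace 0 occurrence(s) of y with (y - x)
  => x == 8
stmt 5: y := x - 6  -- replace 0 occurrence(s) of y with (x - 6)
  => x == 8
stmt 4: x := z * y  -- replace 1 occurrence(s) of x with (z * y)
  => ( z * y ) == 8
stmt 3: y := y + y  -- replace 1 occurrence(s) of y with (y + y)
  => ( z * ( y + y ) ) == 8
stmt 2: z := x + x  -- replace 1 occurrence(s) of z with (x + x)
  => ( ( x + x ) * ( y + y ) ) == 8
stmt 1: x := y * x  -- replace 2 occurrence(s) of x with (y * x)
  => ( ( ( y * x ) + ( y * x ) ) * ( y + y ) ) == 8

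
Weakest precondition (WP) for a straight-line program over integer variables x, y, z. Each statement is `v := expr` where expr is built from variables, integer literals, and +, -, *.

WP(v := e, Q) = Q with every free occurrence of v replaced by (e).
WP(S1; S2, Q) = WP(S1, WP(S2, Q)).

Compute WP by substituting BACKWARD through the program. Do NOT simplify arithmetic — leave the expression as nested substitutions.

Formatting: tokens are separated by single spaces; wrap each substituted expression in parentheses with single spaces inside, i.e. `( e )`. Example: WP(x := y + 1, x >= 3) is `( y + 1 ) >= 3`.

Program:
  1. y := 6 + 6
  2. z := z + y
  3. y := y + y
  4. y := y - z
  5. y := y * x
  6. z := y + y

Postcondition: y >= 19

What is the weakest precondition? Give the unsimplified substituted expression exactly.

post: y >= 19
stmt 6: z := y + y  -- replace 0 occurrence(s) of z with (y + y)
  => y >= 19
stmt 5: y := y * x  -- replace 1 occurrence(s) of y with (y * x)
  => ( y * x ) >= 19
stmt 4: y := y - z  -- replace 1 occurrence(s) of y with (y - z)
  => ( ( y - z ) * x ) >= 19
stmt 3: y := y + y  -- replace 1 occurrence(s) of y with (y + y)
  => ( ( ( y + y ) - z ) * x ) >= 19
stmt 2: z := z + y  -- replace 1 occurrence(s) of z with (z + y)
  => ( ( ( y + y ) - ( z + y ) ) * x ) >= 19
stmt 1: y := 6 + 6  -- replace 3 occurrence(s) of y with (6 + 6)
  => ( ( ( ( 6 + 6 ) + ( 6 + 6 ) ) - ( z + ( 6 + 6 ) ) ) * x ) >= 19

Answer: ( ( ( ( 6 + 6 ) + ( 6 + 6 ) ) - ( z + ( 6 + 6 ) ) ) * x ) >= 19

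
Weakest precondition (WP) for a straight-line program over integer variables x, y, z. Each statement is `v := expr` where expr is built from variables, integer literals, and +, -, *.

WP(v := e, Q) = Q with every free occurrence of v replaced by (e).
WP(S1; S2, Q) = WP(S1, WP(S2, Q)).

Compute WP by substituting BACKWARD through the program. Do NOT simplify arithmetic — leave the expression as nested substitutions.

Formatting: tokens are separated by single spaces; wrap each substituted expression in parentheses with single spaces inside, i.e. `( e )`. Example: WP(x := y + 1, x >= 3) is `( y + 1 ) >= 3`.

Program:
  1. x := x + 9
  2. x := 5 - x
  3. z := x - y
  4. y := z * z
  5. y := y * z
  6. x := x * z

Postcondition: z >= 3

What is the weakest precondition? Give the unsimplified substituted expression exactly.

post: z >= 3
stmt 6: x := x * z  -- replace 0 occurrence(s) of x with (x * z)
  => z >= 3
stmt 5: y := y * z  -- replace 0 occurrence(s) of y with (y * z)
  => z >= 3
stmt 4: y := z * z  -- replace 0 occurrence(s) of y with (z * z)
  => z >= 3
stmt 3: z := x - y  -- replace 1 occurrence(s) of z with (x - y)
  => ( x - y ) >= 3
stmt 2: x := 5 - x  -- replace 1 occurrence(s) of x with (5 - x)
  => ( ( 5 - x ) - y ) >= 3
stmt 1: x := x + 9  -- replace 1 occurrence(s) of x with (x + 9)
  => ( ( 5 - ( x + 9 ) ) - y ) >= 3

Answer: ( ( 5 - ( x + 9 ) ) - y ) >= 3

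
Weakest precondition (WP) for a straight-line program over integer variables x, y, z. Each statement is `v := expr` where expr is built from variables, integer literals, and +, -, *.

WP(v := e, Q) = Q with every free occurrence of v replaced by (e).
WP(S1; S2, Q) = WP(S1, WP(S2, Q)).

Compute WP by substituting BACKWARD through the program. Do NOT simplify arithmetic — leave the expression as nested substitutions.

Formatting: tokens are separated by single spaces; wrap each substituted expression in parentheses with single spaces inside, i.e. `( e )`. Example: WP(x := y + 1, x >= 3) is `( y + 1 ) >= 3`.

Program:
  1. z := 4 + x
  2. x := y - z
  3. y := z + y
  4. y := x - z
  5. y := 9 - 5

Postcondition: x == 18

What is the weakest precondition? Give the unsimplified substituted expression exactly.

Answer: ( y - ( 4 + x ) ) == 18

Derivation:
post: x == 18
stmt 5: y := 9 - 5  -- replace 0 occurrence(s) of y with (9 - 5)
  => x == 18
stmt 4: y := x - z  -- replace 0 occurrence(s) of y with (x - z)
  => x == 18
stmt 3: y := z + y  -- replace 0 occurrence(s) of y with (z + y)
  => x == 18
stmt 2: x := y - z  -- replace 1 occurrence(s) of x with (y - z)
  => ( y - z ) == 18
stmt 1: z := 4 + x  -- replace 1 occurrence(s) of z with (4 + x)
  => ( y - ( 4 + x ) ) == 18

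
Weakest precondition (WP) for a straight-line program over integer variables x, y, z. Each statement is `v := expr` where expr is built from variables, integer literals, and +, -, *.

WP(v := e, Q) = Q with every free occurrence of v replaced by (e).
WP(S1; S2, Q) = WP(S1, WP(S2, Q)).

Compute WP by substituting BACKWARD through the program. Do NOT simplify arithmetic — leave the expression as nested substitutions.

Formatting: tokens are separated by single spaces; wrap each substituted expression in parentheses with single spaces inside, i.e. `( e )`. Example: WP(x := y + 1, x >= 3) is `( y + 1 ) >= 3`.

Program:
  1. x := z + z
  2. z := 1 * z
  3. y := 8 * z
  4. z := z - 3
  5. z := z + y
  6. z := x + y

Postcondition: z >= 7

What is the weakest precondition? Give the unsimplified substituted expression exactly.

Answer: ( ( z + z ) + ( 8 * ( 1 * z ) ) ) >= 7

Derivation:
post: z >= 7
stmt 6: z := x + y  -- replace 1 occurrence(s) of z with (x + y)
  => ( x + y ) >= 7
stmt 5: z := z + y  -- replace 0 occurrence(s) of z with (z + y)
  => ( x + y ) >= 7
stmt 4: z := z - 3  -- replace 0 occurrence(s) of z with (z - 3)
  => ( x + y ) >= 7
stmt 3: y := 8 * z  -- replace 1 occurrence(s) of y with (8 * z)
  => ( x + ( 8 * z ) ) >= 7
stmt 2: z := 1 * z  -- replace 1 occurrence(s) of z with (1 * z)
  => ( x + ( 8 * ( 1 * z ) ) ) >= 7
stmt 1: x := z + z  -- replace 1 occurrence(s) of x with (z + z)
  => ( ( z + z ) + ( 8 * ( 1 * z ) ) ) >= 7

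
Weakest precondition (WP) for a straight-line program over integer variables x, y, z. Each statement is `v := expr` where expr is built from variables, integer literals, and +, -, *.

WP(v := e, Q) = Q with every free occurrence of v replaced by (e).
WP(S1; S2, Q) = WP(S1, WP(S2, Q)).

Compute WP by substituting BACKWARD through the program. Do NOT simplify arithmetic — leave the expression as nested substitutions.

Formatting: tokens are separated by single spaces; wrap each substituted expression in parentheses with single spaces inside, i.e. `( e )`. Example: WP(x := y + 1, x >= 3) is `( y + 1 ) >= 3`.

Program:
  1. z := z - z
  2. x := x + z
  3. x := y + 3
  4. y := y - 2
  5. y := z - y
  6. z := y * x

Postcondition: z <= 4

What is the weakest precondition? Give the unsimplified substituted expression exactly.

Answer: ( ( ( z - z ) - ( y - 2 ) ) * ( y + 3 ) ) <= 4

Derivation:
post: z <= 4
stmt 6: z := y * x  -- replace 1 occurrence(s) of z with (y * x)
  => ( y * x ) <= 4
stmt 5: y := z - y  -- replace 1 occurrence(s) of y with (z - y)
  => ( ( z - y ) * x ) <= 4
stmt 4: y := y - 2  -- replace 1 occurrence(s) of y with (y - 2)
  => ( ( z - ( y - 2 ) ) * x ) <= 4
stmt 3: x := y + 3  -- replace 1 occurrence(s) of x with (y + 3)
  => ( ( z - ( y - 2 ) ) * ( y + 3 ) ) <= 4
stmt 2: x := x + z  -- replace 0 occurrence(s) of x with (x + z)
  => ( ( z - ( y - 2 ) ) * ( y + 3 ) ) <= 4
stmt 1: z := z - z  -- replace 1 occurrence(s) of z with (z - z)
  => ( ( ( z - z ) - ( y - 2 ) ) * ( y + 3 ) ) <= 4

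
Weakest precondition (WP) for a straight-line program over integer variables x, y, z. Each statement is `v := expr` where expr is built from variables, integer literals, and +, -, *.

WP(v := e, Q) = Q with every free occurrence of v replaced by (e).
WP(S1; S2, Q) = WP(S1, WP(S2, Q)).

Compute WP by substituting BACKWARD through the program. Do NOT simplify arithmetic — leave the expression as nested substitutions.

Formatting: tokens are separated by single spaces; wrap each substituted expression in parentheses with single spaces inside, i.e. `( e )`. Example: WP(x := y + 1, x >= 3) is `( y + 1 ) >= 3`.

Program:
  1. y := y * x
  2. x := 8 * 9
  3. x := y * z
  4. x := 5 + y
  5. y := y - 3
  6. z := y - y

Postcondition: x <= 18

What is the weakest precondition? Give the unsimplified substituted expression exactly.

post: x <= 18
stmt 6: z := y - y  -- replace 0 occurrence(s) of z with (y - y)
  => x <= 18
stmt 5: y := y - 3  -- replace 0 occurrence(s) of y with (y - 3)
  => x <= 18
stmt 4: x := 5 + y  -- replace 1 occurrence(s) of x with (5 + y)
  => ( 5 + y ) <= 18
stmt 3: x := y * z  -- replace 0 occurrence(s) of x with (y * z)
  => ( 5 + y ) <= 18
stmt 2: x := 8 * 9  -- replace 0 occurrence(s) of x with (8 * 9)
  => ( 5 + y ) <= 18
stmt 1: y := y * x  -- replace 1 occurrence(s) of y with (y * x)
  => ( 5 + ( y * x ) ) <= 18

Answer: ( 5 + ( y * x ) ) <= 18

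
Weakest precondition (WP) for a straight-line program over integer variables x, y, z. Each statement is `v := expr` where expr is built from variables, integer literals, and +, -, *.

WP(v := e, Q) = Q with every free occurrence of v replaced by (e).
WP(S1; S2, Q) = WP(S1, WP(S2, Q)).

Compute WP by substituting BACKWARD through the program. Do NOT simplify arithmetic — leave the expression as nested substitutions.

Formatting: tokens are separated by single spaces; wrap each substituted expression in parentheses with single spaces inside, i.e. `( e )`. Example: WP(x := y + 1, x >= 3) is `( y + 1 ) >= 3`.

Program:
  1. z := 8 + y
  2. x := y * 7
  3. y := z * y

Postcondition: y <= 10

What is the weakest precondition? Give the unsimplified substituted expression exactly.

Answer: ( ( 8 + y ) * y ) <= 10

Derivation:
post: y <= 10
stmt 3: y := z * y  -- replace 1 occurrence(s) of y with (z * y)
  => ( z * y ) <= 10
stmt 2: x := y * 7  -- replace 0 occurrence(s) of x with (y * 7)
  => ( z * y ) <= 10
stmt 1: z := 8 + y  -- replace 1 occurrence(s) of z with (8 + y)
  => ( ( 8 + y ) * y ) <= 10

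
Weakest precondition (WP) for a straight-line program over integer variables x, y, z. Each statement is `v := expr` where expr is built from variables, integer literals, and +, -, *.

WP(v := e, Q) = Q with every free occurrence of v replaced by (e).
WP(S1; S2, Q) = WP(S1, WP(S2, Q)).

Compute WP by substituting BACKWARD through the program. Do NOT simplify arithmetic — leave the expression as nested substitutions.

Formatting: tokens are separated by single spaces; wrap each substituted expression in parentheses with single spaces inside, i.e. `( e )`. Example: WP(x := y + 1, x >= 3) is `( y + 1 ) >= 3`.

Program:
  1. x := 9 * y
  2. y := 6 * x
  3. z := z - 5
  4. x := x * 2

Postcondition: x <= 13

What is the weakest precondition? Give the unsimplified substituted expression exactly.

post: x <= 13
stmt 4: x := x * 2  -- replace 1 occurrence(s) of x with (x * 2)
  => ( x * 2 ) <= 13
stmt 3: z := z - 5  -- replace 0 occurrence(s) of z with (z - 5)
  => ( x * 2 ) <= 13
stmt 2: y := 6 * x  -- replace 0 occurrence(s) of y with (6 * x)
  => ( x * 2 ) <= 13
stmt 1: x := 9 * y  -- replace 1 occurrence(s) of x with (9 * y)
  => ( ( 9 * y ) * 2 ) <= 13

Answer: ( ( 9 * y ) * 2 ) <= 13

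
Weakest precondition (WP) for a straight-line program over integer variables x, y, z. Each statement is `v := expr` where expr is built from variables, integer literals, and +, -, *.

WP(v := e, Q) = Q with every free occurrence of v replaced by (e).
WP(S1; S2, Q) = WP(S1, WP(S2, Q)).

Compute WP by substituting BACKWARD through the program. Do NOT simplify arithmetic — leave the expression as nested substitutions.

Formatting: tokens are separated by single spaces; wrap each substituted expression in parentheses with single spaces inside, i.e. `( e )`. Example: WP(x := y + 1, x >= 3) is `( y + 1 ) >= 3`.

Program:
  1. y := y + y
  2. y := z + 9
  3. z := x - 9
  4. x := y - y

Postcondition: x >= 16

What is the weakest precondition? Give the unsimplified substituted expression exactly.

Answer: ( ( z + 9 ) - ( z + 9 ) ) >= 16

Derivation:
post: x >= 16
stmt 4: x := y - y  -- replace 1 occurrence(s) of x with (y - y)
  => ( y - y ) >= 16
stmt 3: z := x - 9  -- replace 0 occurrence(s) of z with (x - 9)
  => ( y - y ) >= 16
stmt 2: y := z + 9  -- replace 2 occurrence(s) of y with (z + 9)
  => ( ( z + 9 ) - ( z + 9 ) ) >= 16
stmt 1: y := y + y  -- replace 0 occurrence(s) of y with (y + y)
  => ( ( z + 9 ) - ( z + 9 ) ) >= 16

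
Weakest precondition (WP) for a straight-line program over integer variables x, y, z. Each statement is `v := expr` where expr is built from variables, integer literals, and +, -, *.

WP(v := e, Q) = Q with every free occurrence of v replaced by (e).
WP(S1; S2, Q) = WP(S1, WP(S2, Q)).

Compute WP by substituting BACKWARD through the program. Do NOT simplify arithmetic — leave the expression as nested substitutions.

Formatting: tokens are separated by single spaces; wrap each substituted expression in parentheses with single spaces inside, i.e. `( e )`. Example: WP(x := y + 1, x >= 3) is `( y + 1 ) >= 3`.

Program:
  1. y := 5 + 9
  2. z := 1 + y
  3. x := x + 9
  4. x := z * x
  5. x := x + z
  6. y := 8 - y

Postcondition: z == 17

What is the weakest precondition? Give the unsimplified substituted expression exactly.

post: z == 17
stmt 6: y := 8 - y  -- replace 0 occurrence(s) of y with (8 - y)
  => z == 17
stmt 5: x := x + z  -- replace 0 occurrence(s) of x with (x + z)
  => z == 17
stmt 4: x := z * x  -- replace 0 occurrence(s) of x with (z * x)
  => z == 17
stmt 3: x := x + 9  -- replace 0 occurrence(s) of x with (x + 9)
  => z == 17
stmt 2: z := 1 + y  -- replace 1 occurrence(s) of z with (1 + y)
  => ( 1 + y ) == 17
stmt 1: y := 5 + 9  -- replace 1 occurrence(s) of y with (5 + 9)
  => ( 1 + ( 5 + 9 ) ) == 17

Answer: ( 1 + ( 5 + 9 ) ) == 17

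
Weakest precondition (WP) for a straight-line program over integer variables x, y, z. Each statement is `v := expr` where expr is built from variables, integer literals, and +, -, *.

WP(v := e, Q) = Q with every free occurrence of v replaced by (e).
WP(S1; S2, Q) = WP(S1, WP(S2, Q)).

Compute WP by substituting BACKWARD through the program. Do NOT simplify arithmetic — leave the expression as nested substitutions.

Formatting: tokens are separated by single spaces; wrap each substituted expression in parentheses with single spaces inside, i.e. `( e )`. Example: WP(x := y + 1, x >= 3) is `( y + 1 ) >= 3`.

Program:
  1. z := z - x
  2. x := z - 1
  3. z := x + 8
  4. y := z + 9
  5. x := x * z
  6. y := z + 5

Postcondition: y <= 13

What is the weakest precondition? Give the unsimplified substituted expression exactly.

Answer: ( ( ( ( z - x ) - 1 ) + 8 ) + 5 ) <= 13

Derivation:
post: y <= 13
stmt 6: y := z + 5  -- replace 1 occurrence(s) of y with (z + 5)
  => ( z + 5 ) <= 13
stmt 5: x := x * z  -- replace 0 occurrence(s) of x with (x * z)
  => ( z + 5 ) <= 13
stmt 4: y := z + 9  -- replace 0 occurrence(s) of y with (z + 9)
  => ( z + 5 ) <= 13
stmt 3: z := x + 8  -- replace 1 occurrence(s) of z with (x + 8)
  => ( ( x + 8 ) + 5 ) <= 13
stmt 2: x := z - 1  -- replace 1 occurrence(s) of x with (z - 1)
  => ( ( ( z - 1 ) + 8 ) + 5 ) <= 13
stmt 1: z := z - x  -- replace 1 occurrence(s) of z with (z - x)
  => ( ( ( ( z - x ) - 1 ) + 8 ) + 5 ) <= 13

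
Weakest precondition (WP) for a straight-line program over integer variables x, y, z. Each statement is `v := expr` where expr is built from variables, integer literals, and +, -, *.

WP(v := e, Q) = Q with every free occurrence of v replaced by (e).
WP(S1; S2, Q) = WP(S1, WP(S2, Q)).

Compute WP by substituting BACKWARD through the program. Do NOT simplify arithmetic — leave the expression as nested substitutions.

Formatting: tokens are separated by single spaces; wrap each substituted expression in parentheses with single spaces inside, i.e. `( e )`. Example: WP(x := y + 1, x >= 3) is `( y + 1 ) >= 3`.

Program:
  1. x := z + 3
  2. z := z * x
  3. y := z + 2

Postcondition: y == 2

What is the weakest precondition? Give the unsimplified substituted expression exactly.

post: y == 2
stmt 3: y := z + 2  -- replace 1 occurrence(s) of y with (z + 2)
  => ( z + 2 ) == 2
stmt 2: z := z * x  -- replace 1 occurrence(s) of z with (z * x)
  => ( ( z * x ) + 2 ) == 2
stmt 1: x := z + 3  -- replace 1 occurrence(s) of x with (z + 3)
  => ( ( z * ( z + 3 ) ) + 2 ) == 2

Answer: ( ( z * ( z + 3 ) ) + 2 ) == 2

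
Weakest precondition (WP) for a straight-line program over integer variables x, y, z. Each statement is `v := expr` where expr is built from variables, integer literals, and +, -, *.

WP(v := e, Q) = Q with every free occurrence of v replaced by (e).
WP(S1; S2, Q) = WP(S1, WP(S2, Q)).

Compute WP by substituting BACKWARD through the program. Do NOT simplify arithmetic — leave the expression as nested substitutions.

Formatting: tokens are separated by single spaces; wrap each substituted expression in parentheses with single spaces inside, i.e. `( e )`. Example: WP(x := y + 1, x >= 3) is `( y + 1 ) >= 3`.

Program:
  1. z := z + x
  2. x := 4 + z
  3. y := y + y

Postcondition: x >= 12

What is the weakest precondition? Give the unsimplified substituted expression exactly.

post: x >= 12
stmt 3: y := y + y  -- replace 0 occurrence(s) of y with (y + y)
  => x >= 12
stmt 2: x := 4 + z  -- replace 1 occurrence(s) of x with (4 + z)
  => ( 4 + z ) >= 12
stmt 1: z := z + x  -- replace 1 occurrence(s) of z with (z + x)
  => ( 4 + ( z + x ) ) >= 12

Answer: ( 4 + ( z + x ) ) >= 12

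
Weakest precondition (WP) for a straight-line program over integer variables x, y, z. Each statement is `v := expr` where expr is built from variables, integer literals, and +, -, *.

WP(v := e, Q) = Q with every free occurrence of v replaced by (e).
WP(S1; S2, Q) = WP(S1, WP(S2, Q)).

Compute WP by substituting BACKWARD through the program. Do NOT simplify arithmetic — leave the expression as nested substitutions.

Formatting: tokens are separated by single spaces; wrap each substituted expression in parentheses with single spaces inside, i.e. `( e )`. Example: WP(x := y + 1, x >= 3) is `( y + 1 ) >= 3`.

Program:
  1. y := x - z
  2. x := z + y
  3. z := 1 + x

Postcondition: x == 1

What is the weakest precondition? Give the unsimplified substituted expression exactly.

Answer: ( z + ( x - z ) ) == 1

Derivation:
post: x == 1
stmt 3: z := 1 + x  -- replace 0 occurrence(s) of z with (1 + x)
  => x == 1
stmt 2: x := z + y  -- replace 1 occurrence(s) of x with (z + y)
  => ( z + y ) == 1
stmt 1: y := x - z  -- replace 1 occurrence(s) of y with (x - z)
  => ( z + ( x - z ) ) == 1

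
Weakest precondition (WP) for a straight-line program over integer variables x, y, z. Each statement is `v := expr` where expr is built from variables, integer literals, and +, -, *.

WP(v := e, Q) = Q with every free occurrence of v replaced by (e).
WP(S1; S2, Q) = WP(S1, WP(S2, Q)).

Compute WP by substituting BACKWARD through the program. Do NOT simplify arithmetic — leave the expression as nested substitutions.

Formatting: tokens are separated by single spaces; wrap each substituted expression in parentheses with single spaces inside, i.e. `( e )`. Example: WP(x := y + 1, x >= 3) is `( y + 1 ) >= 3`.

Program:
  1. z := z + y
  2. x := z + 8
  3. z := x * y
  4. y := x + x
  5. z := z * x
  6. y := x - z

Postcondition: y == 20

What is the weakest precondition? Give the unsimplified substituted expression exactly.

Answer: ( ( ( z + y ) + 8 ) - ( ( ( ( z + y ) + 8 ) * y ) * ( ( z + y ) + 8 ) ) ) == 20

Derivation:
post: y == 20
stmt 6: y := x - z  -- replace 1 occurrence(s) of y with (x - z)
  => ( x - z ) == 20
stmt 5: z := z * x  -- replace 1 occurrence(s) of z with (z * x)
  => ( x - ( z * x ) ) == 20
stmt 4: y := x + x  -- replace 0 occurrence(s) of y with (x + x)
  => ( x - ( z * x ) ) == 20
stmt 3: z := x * y  -- replace 1 occurrence(s) of z with (x * y)
  => ( x - ( ( x * y ) * x ) ) == 20
stmt 2: x := z + 8  -- replace 3 occurrence(s) of x with (z + 8)
  => ( ( z + 8 ) - ( ( ( z + 8 ) * y ) * ( z + 8 ) ) ) == 20
stmt 1: z := z + y  -- replace 3 occurrence(s) of z with (z + y)
  => ( ( ( z + y ) + 8 ) - ( ( ( ( z + y ) + 8 ) * y ) * ( ( z + y ) + 8 ) ) ) == 20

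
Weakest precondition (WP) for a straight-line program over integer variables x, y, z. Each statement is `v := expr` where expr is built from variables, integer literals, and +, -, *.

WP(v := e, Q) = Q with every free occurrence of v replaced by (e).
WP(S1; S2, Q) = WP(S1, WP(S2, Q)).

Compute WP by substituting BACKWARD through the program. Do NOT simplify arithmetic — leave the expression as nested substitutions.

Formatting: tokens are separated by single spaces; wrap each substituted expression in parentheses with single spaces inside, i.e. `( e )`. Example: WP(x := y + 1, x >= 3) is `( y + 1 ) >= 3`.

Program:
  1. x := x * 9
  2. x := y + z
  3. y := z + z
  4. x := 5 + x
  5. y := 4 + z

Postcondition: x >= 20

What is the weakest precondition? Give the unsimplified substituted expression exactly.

Answer: ( 5 + ( y + z ) ) >= 20

Derivation:
post: x >= 20
stmt 5: y := 4 + z  -- replace 0 occurrence(s) of y with (4 + z)
  => x >= 20
stmt 4: x := 5 + x  -- replace 1 occurrence(s) of x with (5 + x)
  => ( 5 + x ) >= 20
stmt 3: y := z + z  -- replace 0 occurrence(s) of y with (z + z)
  => ( 5 + x ) >= 20
stmt 2: x := y + z  -- replace 1 occurrence(s) of x with (y + z)
  => ( 5 + ( y + z ) ) >= 20
stmt 1: x := x * 9  -- replace 0 occurrence(s) of x with (x * 9)
  => ( 5 + ( y + z ) ) >= 20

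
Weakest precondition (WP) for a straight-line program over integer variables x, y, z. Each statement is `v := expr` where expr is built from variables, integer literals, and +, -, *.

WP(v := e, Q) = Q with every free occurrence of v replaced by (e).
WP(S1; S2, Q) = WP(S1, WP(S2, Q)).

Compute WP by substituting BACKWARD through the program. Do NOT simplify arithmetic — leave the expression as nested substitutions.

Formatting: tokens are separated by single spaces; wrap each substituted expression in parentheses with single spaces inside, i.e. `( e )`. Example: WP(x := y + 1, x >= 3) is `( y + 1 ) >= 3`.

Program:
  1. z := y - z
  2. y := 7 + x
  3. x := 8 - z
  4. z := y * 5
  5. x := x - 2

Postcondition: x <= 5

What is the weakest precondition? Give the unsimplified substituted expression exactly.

post: x <= 5
stmt 5: x := x - 2  -- replace 1 occurrence(s) of x with (x - 2)
  => ( x - 2 ) <= 5
stmt 4: z := y * 5  -- replace 0 occurrence(s) of z with (y * 5)
  => ( x - 2 ) <= 5
stmt 3: x := 8 - z  -- replace 1 occurrence(s) of x with (8 - z)
  => ( ( 8 - z ) - 2 ) <= 5
stmt 2: y := 7 + x  -- replace 0 occurrence(s) of y with (7 + x)
  => ( ( 8 - z ) - 2 ) <= 5
stmt 1: z := y - z  -- replace 1 occurrence(s) of z with (y - z)
  => ( ( 8 - ( y - z ) ) - 2 ) <= 5

Answer: ( ( 8 - ( y - z ) ) - 2 ) <= 5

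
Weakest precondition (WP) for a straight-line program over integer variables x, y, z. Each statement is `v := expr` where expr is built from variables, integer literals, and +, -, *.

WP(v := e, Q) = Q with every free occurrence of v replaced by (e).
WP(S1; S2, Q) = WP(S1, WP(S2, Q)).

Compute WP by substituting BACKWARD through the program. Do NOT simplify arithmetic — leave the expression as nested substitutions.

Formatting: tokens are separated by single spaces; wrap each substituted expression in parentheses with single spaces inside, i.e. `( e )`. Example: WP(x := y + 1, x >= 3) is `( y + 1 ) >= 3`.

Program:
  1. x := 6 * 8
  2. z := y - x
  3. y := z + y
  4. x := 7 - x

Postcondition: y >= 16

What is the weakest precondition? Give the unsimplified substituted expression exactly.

Answer: ( ( y - ( 6 * 8 ) ) + y ) >= 16

Derivation:
post: y >= 16
stmt 4: x := 7 - x  -- replace 0 occurrence(s) of x with (7 - x)
  => y >= 16
stmt 3: y := z + y  -- replace 1 occurrence(s) of y with (z + y)
  => ( z + y ) >= 16
stmt 2: z := y - x  -- replace 1 occurrence(s) of z with (y - x)
  => ( ( y - x ) + y ) >= 16
stmt 1: x := 6 * 8  -- replace 1 occurrence(s) of x with (6 * 8)
  => ( ( y - ( 6 * 8 ) ) + y ) >= 16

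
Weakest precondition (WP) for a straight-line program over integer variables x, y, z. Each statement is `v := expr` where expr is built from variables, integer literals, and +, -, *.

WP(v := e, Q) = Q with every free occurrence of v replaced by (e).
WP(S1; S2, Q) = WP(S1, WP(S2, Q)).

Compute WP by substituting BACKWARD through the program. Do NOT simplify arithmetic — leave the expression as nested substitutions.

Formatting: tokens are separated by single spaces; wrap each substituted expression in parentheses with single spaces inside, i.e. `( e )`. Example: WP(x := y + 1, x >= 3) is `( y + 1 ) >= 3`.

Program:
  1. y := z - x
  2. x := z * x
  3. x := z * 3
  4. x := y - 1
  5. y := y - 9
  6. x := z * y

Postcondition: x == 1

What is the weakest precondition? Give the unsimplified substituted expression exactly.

Answer: ( z * ( ( z - x ) - 9 ) ) == 1

Derivation:
post: x == 1
stmt 6: x := z * y  -- replace 1 occurrence(s) of x with (z * y)
  => ( z * y ) == 1
stmt 5: y := y - 9  -- replace 1 occurrence(s) of y with (y - 9)
  => ( z * ( y - 9 ) ) == 1
stmt 4: x := y - 1  -- replace 0 occurrence(s) of x with (y - 1)
  => ( z * ( y - 9 ) ) == 1
stmt 3: x := z * 3  -- replace 0 occurrence(s) of x with (z * 3)
  => ( z * ( y - 9 ) ) == 1
stmt 2: x := z * x  -- replace 0 occurrence(s) of x with (z * x)
  => ( z * ( y - 9 ) ) == 1
stmt 1: y := z - x  -- replace 1 occurrence(s) of y with (z - x)
  => ( z * ( ( z - x ) - 9 ) ) == 1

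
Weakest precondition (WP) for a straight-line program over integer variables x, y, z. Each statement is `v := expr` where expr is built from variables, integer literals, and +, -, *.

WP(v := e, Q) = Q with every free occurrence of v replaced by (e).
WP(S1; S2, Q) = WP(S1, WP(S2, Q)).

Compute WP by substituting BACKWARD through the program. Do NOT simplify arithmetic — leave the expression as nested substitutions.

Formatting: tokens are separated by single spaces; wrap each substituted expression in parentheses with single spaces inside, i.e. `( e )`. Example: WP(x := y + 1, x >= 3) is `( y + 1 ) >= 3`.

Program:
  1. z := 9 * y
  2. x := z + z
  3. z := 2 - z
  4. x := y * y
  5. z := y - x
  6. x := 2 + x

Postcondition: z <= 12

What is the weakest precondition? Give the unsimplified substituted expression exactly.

Answer: ( y - ( y * y ) ) <= 12

Derivation:
post: z <= 12
stmt 6: x := 2 + x  -- replace 0 occurrence(s) of x with (2 + x)
  => z <= 12
stmt 5: z := y - x  -- replace 1 occurrence(s) of z with (y - x)
  => ( y - x ) <= 12
stmt 4: x := y * y  -- replace 1 occurrence(s) of x with (y * y)
  => ( y - ( y * y ) ) <= 12
stmt 3: z := 2 - z  -- replace 0 occurrence(s) of z with (2 - z)
  => ( y - ( y * y ) ) <= 12
stmt 2: x := z + z  -- replace 0 occurrence(s) of x with (z + z)
  => ( y - ( y * y ) ) <= 12
stmt 1: z := 9 * y  -- replace 0 occurrence(s) of z with (9 * y)
  => ( y - ( y * y ) ) <= 12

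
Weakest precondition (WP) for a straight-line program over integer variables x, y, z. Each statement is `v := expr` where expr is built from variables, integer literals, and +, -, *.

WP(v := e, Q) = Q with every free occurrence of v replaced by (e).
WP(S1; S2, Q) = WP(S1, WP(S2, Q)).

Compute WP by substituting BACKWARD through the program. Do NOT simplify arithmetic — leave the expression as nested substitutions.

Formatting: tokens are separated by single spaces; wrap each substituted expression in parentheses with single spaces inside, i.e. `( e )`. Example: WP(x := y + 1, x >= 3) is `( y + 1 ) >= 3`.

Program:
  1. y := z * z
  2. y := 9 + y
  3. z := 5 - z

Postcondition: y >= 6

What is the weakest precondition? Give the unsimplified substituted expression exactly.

Answer: ( 9 + ( z * z ) ) >= 6

Derivation:
post: y >= 6
stmt 3: z := 5 - z  -- replace 0 occurrence(s) of z with (5 - z)
  => y >= 6
stmt 2: y := 9 + y  -- replace 1 occurrence(s) of y with (9 + y)
  => ( 9 + y ) >= 6
stmt 1: y := z * z  -- replace 1 occurrence(s) of y with (z * z)
  => ( 9 + ( z * z ) ) >= 6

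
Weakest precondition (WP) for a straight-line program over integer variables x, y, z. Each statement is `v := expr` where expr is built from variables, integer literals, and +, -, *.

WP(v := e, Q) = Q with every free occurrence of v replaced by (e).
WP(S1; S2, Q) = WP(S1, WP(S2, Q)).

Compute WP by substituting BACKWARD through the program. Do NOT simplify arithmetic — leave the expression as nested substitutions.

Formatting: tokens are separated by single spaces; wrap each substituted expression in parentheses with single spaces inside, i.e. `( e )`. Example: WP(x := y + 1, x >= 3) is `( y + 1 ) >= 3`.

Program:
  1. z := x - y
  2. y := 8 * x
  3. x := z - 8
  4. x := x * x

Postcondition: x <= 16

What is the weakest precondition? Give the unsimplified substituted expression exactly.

Answer: ( ( ( x - y ) - 8 ) * ( ( x - y ) - 8 ) ) <= 16

Derivation:
post: x <= 16
stmt 4: x := x * x  -- replace 1 occurrence(s) of x with (x * x)
  => ( x * x ) <= 16
stmt 3: x := z - 8  -- replace 2 occurrence(s) of x with (z - 8)
  => ( ( z - 8 ) * ( z - 8 ) ) <= 16
stmt 2: y := 8 * x  -- replace 0 occurrence(s) of y with (8 * x)
  => ( ( z - 8 ) * ( z - 8 ) ) <= 16
stmt 1: z := x - y  -- replace 2 occurrence(s) of z with (x - y)
  => ( ( ( x - y ) - 8 ) * ( ( x - y ) - 8 ) ) <= 16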